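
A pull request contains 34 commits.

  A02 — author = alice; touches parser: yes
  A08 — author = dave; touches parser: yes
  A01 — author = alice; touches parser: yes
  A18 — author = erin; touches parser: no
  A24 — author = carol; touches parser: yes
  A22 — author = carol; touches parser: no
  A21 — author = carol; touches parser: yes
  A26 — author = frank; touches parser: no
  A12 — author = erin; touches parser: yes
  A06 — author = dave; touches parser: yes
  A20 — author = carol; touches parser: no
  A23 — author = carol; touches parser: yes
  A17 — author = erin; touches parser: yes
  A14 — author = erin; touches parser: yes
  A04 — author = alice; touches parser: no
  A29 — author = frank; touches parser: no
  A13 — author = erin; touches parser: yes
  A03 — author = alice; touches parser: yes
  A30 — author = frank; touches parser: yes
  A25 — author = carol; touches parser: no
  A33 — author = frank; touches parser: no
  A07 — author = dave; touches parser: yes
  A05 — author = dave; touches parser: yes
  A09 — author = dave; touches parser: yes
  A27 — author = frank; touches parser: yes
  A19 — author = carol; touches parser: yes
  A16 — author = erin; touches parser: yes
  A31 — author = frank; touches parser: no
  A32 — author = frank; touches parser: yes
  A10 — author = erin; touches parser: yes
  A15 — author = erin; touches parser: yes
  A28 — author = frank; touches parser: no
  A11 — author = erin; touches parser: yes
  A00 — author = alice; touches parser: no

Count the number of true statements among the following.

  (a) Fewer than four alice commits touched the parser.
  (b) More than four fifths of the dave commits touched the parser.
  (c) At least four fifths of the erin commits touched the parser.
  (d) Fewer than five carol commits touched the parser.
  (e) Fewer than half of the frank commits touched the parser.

5

(a) alice: |A| = 5, |A ∩ B| = 3; needs |A ∩ B| < 4 — true.
(b) dave: |A| = 5, |A ∩ B| = 5; needs |A ∩ B| / |A| > 4/5 — true.
(c) erin: |A| = 9, |A ∩ B| = 8; needs |A ∩ B| / |A| ≥ 4/5 — true.
(d) carol: |A| = 7, |A ∩ B| = 4; needs |A ∩ B| < 5 — true.
(e) frank: |A| = 8, |A ∩ B| = 3; needs |A ∩ B| < |A ∖ B| — true.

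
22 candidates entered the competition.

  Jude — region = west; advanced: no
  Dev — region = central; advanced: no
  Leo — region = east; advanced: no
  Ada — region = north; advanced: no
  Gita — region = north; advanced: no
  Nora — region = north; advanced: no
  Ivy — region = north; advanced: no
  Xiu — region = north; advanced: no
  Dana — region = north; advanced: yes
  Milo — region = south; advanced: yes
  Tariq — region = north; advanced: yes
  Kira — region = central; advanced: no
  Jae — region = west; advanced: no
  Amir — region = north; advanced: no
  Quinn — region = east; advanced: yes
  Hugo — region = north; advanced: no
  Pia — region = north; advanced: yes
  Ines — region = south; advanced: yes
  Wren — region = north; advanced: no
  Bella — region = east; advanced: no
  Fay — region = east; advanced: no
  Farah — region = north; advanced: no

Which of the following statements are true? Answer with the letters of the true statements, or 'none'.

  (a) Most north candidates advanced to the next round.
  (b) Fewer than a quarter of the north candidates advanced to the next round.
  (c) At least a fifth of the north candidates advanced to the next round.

(c)

|A| = 12, |A ∩ B| = 3, |A ∖ B| = 9.
(a) |A ∩ B| > |A ∖ B|: fails.
(b) |A ∩ B| / |A| < 1/4: fails.
(c) |A ∩ B| / |A| ≥ 1/5: holds.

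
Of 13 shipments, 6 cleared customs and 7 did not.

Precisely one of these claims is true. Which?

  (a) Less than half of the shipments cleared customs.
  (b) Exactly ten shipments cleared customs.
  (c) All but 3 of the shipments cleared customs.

(a)

|A| = 13, |A ∩ B| = 6, |A ∖ B| = 7.
(a) requires |A ∩ B| < |A ∖ B|: true.
(b) requires |A ∩ B| = 10: false.
(c) requires |A ∖ B| = 3: false.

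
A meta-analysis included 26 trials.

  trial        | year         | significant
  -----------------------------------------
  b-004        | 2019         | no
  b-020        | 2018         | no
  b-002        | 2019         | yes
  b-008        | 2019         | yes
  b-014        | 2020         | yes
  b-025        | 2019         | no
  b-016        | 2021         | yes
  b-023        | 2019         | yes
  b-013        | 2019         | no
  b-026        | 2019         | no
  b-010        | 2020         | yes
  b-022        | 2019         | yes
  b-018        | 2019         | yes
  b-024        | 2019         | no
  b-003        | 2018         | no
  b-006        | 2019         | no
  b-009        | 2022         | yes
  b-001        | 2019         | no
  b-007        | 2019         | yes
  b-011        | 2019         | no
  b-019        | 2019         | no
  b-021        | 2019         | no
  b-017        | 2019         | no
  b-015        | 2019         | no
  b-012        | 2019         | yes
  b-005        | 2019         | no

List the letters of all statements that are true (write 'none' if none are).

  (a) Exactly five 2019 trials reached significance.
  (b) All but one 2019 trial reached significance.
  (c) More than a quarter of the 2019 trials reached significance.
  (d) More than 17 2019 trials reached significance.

|A| = 20, |A ∩ B| = 7, |A ∖ B| = 13.
(a) |A ∩ B| = 5: fails.
(b) |A ∖ B| = 1: fails.
(c) |A ∩ B| / |A| > 1/4: holds.
(d) |A ∩ B| > 17: fails.

(c)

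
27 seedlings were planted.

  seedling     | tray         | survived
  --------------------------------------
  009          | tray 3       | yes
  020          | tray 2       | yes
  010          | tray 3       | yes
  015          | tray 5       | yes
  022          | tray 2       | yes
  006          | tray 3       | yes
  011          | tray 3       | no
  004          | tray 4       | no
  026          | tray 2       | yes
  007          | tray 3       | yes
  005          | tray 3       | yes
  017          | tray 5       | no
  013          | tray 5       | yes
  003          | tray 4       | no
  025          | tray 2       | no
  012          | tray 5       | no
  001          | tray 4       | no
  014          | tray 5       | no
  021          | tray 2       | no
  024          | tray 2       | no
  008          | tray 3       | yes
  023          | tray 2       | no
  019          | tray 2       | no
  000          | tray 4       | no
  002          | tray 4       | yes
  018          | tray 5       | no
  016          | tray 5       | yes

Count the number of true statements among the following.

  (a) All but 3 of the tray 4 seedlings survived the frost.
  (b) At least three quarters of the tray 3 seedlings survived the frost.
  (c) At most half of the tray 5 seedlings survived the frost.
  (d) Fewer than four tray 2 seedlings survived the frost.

(a) tray 4: |A| = 5, |A ∩ B| = 1; needs |A ∖ B| = 3 — false.
(b) tray 3: |A| = 7, |A ∩ B| = 6; needs |A ∩ B| / |A| ≥ 3/4 — true.
(c) tray 5: |A| = 7, |A ∩ B| = 3; needs |A ∩ B| ≤ |A ∖ B| — true.
(d) tray 2: |A| = 8, |A ∩ B| = 3; needs |A ∩ B| < 4 — true.

3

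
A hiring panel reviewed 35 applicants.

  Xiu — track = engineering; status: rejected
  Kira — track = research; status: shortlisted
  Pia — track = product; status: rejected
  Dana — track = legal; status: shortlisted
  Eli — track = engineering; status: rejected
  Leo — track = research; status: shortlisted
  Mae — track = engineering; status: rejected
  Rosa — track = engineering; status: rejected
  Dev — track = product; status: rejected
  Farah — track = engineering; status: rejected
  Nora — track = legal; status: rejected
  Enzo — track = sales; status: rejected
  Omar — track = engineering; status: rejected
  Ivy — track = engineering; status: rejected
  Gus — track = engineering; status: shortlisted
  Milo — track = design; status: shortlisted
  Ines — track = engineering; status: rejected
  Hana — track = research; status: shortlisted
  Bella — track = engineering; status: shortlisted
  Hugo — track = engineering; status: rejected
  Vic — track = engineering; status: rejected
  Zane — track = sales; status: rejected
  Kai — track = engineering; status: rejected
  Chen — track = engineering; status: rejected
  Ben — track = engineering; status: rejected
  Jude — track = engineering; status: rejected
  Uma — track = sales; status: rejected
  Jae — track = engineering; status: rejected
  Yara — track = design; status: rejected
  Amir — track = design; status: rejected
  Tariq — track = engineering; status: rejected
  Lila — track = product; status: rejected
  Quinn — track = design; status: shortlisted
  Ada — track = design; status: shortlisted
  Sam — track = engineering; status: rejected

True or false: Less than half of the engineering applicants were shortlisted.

Truth condition: |A ∩ B| < |A ∖ B|.
|A| = 19, |A ∩ B| = 2, |A ∖ B| = 17.
2 < 17, so the statement is true.

True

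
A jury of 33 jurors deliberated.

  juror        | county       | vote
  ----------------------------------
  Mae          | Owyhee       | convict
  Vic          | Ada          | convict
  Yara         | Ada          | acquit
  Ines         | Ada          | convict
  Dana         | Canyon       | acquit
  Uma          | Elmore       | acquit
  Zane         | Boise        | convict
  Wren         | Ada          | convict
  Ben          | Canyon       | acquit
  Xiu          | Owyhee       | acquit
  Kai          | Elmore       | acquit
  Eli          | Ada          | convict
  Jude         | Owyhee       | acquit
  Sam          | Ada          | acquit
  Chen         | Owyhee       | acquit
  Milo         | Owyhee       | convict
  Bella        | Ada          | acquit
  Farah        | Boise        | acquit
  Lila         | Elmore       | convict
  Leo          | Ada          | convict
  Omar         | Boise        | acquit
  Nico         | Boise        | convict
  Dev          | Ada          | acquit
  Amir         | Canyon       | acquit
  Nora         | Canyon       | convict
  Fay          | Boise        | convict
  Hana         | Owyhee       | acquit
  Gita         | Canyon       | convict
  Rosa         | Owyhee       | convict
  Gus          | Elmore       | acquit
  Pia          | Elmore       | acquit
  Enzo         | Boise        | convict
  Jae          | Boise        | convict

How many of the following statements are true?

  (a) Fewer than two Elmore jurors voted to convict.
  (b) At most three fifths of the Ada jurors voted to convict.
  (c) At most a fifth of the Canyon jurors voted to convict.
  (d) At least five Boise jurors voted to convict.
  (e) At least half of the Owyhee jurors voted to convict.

3

(a) Elmore: |A| = 5, |A ∩ B| = 1; needs |A ∩ B| < 2 — true.
(b) Ada: |A| = 9, |A ∩ B| = 5; needs |A ∩ B| / |A| ≤ 3/5 — true.
(c) Canyon: |A| = 5, |A ∩ B| = 2; needs |A ∩ B| / |A| ≤ 1/5 — false.
(d) Boise: |A| = 7, |A ∩ B| = 5; needs |A ∩ B| ≥ 5 — true.
(e) Owyhee: |A| = 7, |A ∩ B| = 3; needs |A ∩ B| ≥ |A ∖ B| — false.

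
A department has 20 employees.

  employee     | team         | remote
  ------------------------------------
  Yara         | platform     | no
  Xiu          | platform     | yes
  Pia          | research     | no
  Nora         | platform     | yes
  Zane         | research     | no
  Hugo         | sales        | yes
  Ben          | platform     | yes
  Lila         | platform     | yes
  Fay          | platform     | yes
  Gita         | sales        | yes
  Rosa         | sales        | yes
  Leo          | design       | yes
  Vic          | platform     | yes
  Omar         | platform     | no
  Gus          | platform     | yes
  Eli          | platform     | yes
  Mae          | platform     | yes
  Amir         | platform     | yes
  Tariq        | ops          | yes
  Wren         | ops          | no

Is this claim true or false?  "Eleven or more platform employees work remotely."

The determiner here denotes the relation: |A ∩ B| ≥ 11.
A (the restrictor) = {Yara, Xiu, Nora, Ben, Lila, Fay, Vic, Omar, Gus, Eli, Mae, Amir}, |A| = 12.
A ∩ B = {Xiu, Nora, Ben, Lila, Fay, Vic, Gus, Eli, Mae, Amir}, so |A ∩ B| = 10.
|A ∩ B| = 10, so the statement is false.

False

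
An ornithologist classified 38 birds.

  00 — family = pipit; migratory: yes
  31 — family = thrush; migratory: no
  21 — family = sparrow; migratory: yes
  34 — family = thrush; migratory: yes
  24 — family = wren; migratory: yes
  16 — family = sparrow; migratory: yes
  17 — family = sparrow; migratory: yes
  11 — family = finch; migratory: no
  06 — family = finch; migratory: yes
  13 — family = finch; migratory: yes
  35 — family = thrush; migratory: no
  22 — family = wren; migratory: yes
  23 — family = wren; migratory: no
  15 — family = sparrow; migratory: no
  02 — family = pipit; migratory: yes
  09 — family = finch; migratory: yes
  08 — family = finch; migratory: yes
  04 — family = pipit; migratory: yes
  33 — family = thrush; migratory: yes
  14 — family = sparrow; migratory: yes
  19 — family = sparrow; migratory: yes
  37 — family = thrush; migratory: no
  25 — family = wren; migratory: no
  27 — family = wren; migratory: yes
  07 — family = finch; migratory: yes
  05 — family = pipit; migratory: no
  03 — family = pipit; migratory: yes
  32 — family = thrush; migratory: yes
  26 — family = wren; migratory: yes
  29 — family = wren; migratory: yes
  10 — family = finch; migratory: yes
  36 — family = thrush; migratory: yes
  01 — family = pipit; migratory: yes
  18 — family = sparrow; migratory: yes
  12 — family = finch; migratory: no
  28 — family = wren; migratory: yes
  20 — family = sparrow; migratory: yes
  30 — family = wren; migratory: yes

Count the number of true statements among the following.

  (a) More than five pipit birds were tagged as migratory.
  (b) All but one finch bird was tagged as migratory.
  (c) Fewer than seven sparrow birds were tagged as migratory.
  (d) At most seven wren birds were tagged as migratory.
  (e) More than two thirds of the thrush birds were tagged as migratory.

1

(a) pipit: |A| = 6, |A ∩ B| = 5; needs |A ∩ B| > 5 — false.
(b) finch: |A| = 8, |A ∩ B| = 6; needs |A ∖ B| = 1 — false.
(c) sparrow: |A| = 8, |A ∩ B| = 7; needs |A ∩ B| < 7 — false.
(d) wren: |A| = 9, |A ∩ B| = 7; needs |A ∩ B| ≤ 7 — true.
(e) thrush: |A| = 7, |A ∩ B| = 4; needs |A ∩ B| / |A| > 2/3 — false.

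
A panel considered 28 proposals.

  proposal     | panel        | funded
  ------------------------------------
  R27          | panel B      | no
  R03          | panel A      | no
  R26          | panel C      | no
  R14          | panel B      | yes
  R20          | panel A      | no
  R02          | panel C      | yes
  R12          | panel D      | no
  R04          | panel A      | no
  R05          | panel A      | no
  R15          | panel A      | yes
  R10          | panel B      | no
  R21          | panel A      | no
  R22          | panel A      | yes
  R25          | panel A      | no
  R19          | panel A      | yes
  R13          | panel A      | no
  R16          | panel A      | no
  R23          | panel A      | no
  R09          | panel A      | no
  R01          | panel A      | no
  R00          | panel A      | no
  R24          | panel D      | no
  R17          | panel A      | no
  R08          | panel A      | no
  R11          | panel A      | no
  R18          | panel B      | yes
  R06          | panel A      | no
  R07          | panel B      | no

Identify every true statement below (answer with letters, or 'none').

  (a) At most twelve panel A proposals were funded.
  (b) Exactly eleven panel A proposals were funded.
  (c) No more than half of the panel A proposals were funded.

(a), (c)

|A| = 19, |A ∩ B| = 3, |A ∖ B| = 16.
(a) |A ∩ B| ≤ 12: holds.
(b) |A ∩ B| = 11: fails.
(c) |A ∩ B| ≤ |A ∖ B|: holds.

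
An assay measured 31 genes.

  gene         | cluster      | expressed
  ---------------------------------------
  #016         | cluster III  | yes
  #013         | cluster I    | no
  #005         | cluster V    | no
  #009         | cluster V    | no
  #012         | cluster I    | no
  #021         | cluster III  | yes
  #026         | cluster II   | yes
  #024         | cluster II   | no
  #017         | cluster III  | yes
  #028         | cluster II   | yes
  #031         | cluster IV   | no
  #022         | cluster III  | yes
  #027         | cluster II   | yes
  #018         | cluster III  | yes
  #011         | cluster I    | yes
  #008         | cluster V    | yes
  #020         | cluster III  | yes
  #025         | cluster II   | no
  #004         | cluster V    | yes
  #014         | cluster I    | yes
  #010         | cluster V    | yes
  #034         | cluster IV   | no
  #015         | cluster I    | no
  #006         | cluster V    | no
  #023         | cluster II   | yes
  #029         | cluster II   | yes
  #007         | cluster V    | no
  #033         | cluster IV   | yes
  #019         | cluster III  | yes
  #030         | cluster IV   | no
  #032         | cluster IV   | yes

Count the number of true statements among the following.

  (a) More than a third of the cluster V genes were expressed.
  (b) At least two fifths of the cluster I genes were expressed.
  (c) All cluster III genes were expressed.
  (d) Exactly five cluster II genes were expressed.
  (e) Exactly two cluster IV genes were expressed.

(a) cluster V: |A| = 7, |A ∩ B| = 3; needs |A ∩ B| / |A| > 1/3 — true.
(b) cluster I: |A| = 5, |A ∩ B| = 2; needs |A ∩ B| / |A| ≥ 2/5 — true.
(c) cluster III: |A| = 7, |A ∩ B| = 7; needs A ⊆ B, i.e. every element of A is in B (|A ∖ B| = 0) — true.
(d) cluster II: |A| = 7, |A ∩ B| = 5; needs |A ∩ B| = 5 — true.
(e) cluster IV: |A| = 5, |A ∩ B| = 2; needs |A ∩ B| = 2 — true.

5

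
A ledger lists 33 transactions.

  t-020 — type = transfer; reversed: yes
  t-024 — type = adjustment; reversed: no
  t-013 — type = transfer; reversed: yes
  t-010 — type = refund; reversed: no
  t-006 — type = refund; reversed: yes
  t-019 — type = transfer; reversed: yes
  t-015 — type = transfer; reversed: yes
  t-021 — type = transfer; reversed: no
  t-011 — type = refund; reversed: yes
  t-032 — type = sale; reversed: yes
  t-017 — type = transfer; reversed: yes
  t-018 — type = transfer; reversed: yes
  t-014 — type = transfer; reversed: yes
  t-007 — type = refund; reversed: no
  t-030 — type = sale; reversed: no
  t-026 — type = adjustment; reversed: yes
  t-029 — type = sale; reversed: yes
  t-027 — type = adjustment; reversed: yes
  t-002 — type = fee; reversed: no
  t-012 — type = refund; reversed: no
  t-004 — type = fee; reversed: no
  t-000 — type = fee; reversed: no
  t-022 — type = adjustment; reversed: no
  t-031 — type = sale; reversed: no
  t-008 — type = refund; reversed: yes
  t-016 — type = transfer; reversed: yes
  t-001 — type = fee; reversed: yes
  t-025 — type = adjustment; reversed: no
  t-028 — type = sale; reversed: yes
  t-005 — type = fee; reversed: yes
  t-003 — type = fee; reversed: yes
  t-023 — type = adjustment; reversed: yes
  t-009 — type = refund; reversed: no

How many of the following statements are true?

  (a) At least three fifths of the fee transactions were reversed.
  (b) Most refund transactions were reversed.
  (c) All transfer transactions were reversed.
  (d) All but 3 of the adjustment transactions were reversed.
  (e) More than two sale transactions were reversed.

2

(a) fee: |A| = 6, |A ∩ B| = 3; needs |A ∩ B| / |A| ≥ 3/5 — false.
(b) refund: |A| = 7, |A ∩ B| = 3; needs |A ∩ B| > |A ∖ B| — false.
(c) transfer: |A| = 9, |A ∩ B| = 8; needs A ⊆ B, i.e. every element of A is in B (|A ∖ B| = 0) — false.
(d) adjustment: |A| = 6, |A ∩ B| = 3; needs |A ∖ B| = 3 — true.
(e) sale: |A| = 5, |A ∩ B| = 3; needs |A ∩ B| > 2 — true.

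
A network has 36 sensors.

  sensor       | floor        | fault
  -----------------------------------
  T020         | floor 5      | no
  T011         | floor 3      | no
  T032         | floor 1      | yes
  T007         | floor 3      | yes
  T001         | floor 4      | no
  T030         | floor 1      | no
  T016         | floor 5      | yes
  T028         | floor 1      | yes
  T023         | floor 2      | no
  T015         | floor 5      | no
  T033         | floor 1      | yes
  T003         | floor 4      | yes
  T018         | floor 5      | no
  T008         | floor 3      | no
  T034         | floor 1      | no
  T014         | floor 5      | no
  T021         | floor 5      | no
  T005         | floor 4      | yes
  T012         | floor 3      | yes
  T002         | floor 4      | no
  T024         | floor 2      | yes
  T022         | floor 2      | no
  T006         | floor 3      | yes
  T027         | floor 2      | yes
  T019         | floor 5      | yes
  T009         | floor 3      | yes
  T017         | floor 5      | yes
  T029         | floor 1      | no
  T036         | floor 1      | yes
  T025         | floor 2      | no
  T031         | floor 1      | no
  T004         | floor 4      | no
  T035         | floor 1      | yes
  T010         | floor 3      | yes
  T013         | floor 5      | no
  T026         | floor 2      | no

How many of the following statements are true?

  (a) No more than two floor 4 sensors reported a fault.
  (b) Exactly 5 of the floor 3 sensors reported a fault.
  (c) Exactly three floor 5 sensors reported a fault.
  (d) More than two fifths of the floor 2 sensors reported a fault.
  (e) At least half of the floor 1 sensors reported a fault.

(a) floor 4: |A| = 5, |A ∩ B| = 2; needs |A ∩ B| ≤ 2 — true.
(b) floor 3: |A| = 7, |A ∩ B| = 5; needs |A ∩ B| = 5 — true.
(c) floor 5: |A| = 9, |A ∩ B| = 3; needs |A ∩ B| = 3 — true.
(d) floor 2: |A| = 6, |A ∩ B| = 2; needs |A ∩ B| / |A| > 2/5 — false.
(e) floor 1: |A| = 9, |A ∩ B| = 5; needs |A ∩ B| ≥ |A ∖ B| — true.

4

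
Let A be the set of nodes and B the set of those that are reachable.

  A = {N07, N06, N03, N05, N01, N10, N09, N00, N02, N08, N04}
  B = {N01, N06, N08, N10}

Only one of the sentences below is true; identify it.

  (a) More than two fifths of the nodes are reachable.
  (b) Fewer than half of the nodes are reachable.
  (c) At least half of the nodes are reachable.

(b)

|A| = 11, |A ∩ B| = 4, |A ∖ B| = 7.
(a) requires |A ∩ B| / |A| > 2/5: false.
(b) requires |A ∩ B| < |A ∖ B|: true.
(c) requires |A ∩ B| ≥ |A ∖ B|: false.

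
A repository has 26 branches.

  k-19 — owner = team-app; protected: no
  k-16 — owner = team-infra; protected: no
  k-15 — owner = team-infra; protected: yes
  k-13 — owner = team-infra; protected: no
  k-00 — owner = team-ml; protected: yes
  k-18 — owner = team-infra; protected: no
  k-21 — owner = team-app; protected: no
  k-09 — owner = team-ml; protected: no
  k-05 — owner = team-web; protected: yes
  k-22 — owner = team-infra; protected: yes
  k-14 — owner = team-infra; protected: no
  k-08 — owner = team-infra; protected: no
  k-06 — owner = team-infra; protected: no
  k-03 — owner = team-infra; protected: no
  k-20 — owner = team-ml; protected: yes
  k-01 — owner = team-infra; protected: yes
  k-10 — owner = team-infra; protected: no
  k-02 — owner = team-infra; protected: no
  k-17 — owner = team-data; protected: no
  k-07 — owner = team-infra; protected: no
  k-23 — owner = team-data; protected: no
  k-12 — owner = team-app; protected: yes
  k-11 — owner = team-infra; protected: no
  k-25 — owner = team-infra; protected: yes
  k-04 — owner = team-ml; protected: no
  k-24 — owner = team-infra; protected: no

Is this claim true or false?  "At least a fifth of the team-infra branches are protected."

'At least a fifth of the team-infra branches are protected' holds iff |A ∩ B| / |A| ≥ 1/5.
|A| = 16, |A ∩ B| = 4, |A ∖ B| = 12.
|A ∩ B|/|A| = 4/16, so the statement is true.

True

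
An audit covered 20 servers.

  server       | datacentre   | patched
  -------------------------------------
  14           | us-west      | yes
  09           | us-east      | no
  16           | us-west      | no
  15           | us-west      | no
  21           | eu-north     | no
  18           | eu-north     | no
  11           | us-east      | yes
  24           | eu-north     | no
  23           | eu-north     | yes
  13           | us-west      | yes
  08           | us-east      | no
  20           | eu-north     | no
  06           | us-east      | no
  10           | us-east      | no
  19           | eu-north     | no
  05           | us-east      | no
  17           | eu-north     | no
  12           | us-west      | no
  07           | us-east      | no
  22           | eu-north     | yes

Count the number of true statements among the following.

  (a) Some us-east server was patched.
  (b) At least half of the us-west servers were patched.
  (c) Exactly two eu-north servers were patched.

2

(a) us-east: |A| = 7, |A ∩ B| = 1; needs A ∩ B ≠ ∅ (|A ∩ B| ≥ 1) — true.
(b) us-west: |A| = 5, |A ∩ B| = 2; needs |A ∩ B| ≥ |A ∖ B| — false.
(c) eu-north: |A| = 8, |A ∩ B| = 2; needs |A ∩ B| = 2 — true.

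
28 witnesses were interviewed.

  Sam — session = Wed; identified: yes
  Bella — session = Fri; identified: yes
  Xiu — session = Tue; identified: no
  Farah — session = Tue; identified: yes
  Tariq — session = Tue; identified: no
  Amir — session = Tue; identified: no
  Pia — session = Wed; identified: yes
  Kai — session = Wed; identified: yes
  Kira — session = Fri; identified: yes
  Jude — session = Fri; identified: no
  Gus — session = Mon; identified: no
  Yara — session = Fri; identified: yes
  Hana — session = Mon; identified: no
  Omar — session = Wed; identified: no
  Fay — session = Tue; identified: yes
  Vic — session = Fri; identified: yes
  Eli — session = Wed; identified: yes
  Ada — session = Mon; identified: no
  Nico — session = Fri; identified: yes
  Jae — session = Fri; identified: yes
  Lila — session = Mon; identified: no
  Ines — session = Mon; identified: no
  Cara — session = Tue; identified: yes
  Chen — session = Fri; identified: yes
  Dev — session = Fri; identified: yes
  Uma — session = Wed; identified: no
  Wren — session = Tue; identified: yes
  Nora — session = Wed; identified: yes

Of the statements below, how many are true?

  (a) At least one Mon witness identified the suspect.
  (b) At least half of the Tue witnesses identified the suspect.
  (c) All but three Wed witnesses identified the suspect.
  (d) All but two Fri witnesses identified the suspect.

1

(a) Mon: |A| = 5, |A ∩ B| = 0; needs A ∩ B ≠ ∅ (|A ∩ B| ≥ 1) — false.
(b) Tue: |A| = 7, |A ∩ B| = 4; needs |A ∩ B| ≥ |A ∖ B| — true.
(c) Wed: |A| = 7, |A ∩ B| = 5; needs |A ∖ B| = 3 — false.
(d) Fri: |A| = 9, |A ∩ B| = 8; needs |A ∖ B| = 2 — false.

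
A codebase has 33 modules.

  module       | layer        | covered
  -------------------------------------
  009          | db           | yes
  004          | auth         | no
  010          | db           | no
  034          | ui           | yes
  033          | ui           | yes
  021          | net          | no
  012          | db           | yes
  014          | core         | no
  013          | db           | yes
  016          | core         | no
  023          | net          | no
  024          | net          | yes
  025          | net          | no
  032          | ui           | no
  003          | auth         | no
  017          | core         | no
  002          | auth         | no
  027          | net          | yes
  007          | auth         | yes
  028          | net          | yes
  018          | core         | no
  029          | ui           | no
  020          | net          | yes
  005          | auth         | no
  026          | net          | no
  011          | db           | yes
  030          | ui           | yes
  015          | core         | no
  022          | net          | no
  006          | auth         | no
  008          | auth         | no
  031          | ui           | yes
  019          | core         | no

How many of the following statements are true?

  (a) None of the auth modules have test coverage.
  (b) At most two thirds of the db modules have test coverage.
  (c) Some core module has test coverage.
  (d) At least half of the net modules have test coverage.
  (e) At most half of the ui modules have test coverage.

(a) auth: |A| = 7, |A ∩ B| = 1; needs A ∩ B = ∅ (|A ∩ B| = 0) — false.
(b) db: |A| = 5, |A ∩ B| = 4; needs |A ∩ B| / |A| ≤ 2/3 — false.
(c) core: |A| = 6, |A ∩ B| = 0; needs A ∩ B ≠ ∅ (|A ∩ B| ≥ 1) — false.
(d) net: |A| = 9, |A ∩ B| = 4; needs |A ∩ B| ≥ |A ∖ B| — false.
(e) ui: |A| = 6, |A ∩ B| = 4; needs |A ∩ B| ≤ |A ∖ B| — false.

0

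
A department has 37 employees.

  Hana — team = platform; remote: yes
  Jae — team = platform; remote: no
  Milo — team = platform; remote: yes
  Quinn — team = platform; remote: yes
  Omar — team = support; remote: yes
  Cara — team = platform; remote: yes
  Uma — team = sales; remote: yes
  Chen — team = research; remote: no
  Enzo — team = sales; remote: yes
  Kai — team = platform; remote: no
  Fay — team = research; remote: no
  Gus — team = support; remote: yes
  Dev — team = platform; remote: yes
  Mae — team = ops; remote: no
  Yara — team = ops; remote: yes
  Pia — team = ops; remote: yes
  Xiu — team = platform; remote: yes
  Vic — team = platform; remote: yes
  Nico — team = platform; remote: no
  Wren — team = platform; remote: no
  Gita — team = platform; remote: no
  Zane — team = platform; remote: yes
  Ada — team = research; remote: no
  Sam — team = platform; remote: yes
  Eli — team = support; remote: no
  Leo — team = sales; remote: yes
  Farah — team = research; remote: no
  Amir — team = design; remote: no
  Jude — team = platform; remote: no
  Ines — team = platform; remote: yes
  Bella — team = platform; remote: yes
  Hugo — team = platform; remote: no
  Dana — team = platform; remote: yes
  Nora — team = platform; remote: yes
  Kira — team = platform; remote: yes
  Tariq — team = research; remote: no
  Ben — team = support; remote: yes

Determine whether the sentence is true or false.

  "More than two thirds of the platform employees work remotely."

'More than two thirds of the platform employees work remotely' holds iff |A ∩ B| / |A| > 2/3.
|A| = 21, |A ∩ B| = 14, |A ∖ B| = 7.
|A ∩ B|/|A| = 14/21, so the statement is false.

False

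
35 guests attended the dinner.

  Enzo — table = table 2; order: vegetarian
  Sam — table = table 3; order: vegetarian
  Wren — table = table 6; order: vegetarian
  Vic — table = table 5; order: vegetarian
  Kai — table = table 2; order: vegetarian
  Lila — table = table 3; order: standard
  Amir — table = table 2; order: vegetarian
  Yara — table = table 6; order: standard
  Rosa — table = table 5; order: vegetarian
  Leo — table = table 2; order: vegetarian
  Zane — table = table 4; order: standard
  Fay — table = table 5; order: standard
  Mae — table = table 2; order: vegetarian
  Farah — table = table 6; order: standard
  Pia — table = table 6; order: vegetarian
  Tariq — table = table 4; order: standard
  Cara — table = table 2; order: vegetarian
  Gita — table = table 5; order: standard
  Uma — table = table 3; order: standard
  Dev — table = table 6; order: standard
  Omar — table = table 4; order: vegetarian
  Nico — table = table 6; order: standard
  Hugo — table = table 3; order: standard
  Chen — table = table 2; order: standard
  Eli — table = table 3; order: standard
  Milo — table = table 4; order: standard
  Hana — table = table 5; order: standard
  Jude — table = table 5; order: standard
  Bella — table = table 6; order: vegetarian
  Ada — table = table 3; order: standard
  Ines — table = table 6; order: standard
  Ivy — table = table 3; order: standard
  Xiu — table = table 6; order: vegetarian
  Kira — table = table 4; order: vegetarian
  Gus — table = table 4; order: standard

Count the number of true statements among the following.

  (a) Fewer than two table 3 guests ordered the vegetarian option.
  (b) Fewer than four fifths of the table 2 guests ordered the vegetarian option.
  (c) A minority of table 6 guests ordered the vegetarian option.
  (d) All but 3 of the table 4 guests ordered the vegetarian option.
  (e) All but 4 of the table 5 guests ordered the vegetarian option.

(a) table 3: |A| = 7, |A ∩ B| = 1; needs |A ∩ B| < 2 — true.
(b) table 2: |A| = 7, |A ∩ B| = 6; needs |A ∩ B| / |A| < 4/5 — false.
(c) table 6: |A| = 9, |A ∩ B| = 4; needs |A ∩ B| < |A ∖ B| — true.
(d) table 4: |A| = 6, |A ∩ B| = 2; needs |A ∖ B| = 3 — false.
(e) table 5: |A| = 6, |A ∩ B| = 2; needs |A ∖ B| = 4 — true.

3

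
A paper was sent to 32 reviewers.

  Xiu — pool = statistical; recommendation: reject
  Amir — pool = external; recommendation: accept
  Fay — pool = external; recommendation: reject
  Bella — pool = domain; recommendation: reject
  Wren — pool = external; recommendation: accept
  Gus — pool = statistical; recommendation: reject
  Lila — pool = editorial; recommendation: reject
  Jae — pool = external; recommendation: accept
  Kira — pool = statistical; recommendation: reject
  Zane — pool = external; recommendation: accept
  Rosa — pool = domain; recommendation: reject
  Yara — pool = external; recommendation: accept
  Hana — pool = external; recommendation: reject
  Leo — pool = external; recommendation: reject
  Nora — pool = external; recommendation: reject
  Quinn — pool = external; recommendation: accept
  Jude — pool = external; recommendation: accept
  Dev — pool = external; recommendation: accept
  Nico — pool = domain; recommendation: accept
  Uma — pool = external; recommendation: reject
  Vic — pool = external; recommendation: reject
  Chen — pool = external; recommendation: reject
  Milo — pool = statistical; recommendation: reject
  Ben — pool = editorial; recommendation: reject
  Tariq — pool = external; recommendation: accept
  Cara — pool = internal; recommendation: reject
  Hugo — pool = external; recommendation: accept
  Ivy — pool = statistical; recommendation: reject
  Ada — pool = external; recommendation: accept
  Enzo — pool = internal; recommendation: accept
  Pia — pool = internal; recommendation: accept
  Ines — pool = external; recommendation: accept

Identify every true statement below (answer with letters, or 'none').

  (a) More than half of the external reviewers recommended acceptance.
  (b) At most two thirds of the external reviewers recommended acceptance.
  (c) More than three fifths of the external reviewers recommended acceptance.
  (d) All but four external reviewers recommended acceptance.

|A| = 19, |A ∩ B| = 12, |A ∖ B| = 7.
(a) |A ∩ B| > |A ∖ B|: holds.
(b) |A ∩ B| / |A| ≤ 2/3: holds.
(c) |A ∩ B| / |A| > 3/5: holds.
(d) |A ∖ B| = 4: fails.

(a), (b), (c)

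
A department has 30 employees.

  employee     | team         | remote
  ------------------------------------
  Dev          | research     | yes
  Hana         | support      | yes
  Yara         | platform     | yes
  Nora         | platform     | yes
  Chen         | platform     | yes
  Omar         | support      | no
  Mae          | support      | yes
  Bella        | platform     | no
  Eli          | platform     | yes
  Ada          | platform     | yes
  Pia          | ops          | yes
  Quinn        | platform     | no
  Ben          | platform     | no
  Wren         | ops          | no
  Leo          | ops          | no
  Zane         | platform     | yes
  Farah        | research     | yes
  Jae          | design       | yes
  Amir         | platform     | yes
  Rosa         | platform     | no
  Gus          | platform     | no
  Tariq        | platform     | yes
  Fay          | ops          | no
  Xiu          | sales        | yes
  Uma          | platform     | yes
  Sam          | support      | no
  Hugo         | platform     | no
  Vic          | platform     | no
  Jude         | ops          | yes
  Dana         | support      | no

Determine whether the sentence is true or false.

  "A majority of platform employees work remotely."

True

'A majority of platform employees work remotely' holds iff |A ∩ B| > |A ∖ B|.
|A| = 16, |A ∩ B| = 9, |A ∖ B| = 7.
9 > 7, so the statement is true.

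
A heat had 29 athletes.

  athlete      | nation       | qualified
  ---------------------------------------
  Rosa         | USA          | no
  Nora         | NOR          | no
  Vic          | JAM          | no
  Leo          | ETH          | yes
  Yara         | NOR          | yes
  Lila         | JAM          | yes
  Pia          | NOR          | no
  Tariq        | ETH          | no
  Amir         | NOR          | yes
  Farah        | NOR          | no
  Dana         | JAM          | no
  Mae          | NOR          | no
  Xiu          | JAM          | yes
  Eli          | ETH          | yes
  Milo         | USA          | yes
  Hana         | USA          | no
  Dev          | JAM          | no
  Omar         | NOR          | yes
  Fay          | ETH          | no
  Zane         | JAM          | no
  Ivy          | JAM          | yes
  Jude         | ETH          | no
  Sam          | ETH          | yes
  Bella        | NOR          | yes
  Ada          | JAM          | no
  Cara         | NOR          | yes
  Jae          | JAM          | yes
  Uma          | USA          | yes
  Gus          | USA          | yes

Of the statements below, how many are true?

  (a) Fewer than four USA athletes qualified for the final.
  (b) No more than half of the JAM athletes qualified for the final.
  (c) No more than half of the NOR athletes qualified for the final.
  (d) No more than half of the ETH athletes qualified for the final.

3

(a) USA: |A| = 5, |A ∩ B| = 3; needs |A ∩ B| < 4 — true.
(b) JAM: |A| = 9, |A ∩ B| = 4; needs |A ∩ B| ≤ |A ∖ B| — true.
(c) NOR: |A| = 9, |A ∩ B| = 5; needs |A ∩ B| ≤ |A ∖ B| — false.
(d) ETH: |A| = 6, |A ∩ B| = 3; needs |A ∩ B| ≤ |A ∖ B| — true.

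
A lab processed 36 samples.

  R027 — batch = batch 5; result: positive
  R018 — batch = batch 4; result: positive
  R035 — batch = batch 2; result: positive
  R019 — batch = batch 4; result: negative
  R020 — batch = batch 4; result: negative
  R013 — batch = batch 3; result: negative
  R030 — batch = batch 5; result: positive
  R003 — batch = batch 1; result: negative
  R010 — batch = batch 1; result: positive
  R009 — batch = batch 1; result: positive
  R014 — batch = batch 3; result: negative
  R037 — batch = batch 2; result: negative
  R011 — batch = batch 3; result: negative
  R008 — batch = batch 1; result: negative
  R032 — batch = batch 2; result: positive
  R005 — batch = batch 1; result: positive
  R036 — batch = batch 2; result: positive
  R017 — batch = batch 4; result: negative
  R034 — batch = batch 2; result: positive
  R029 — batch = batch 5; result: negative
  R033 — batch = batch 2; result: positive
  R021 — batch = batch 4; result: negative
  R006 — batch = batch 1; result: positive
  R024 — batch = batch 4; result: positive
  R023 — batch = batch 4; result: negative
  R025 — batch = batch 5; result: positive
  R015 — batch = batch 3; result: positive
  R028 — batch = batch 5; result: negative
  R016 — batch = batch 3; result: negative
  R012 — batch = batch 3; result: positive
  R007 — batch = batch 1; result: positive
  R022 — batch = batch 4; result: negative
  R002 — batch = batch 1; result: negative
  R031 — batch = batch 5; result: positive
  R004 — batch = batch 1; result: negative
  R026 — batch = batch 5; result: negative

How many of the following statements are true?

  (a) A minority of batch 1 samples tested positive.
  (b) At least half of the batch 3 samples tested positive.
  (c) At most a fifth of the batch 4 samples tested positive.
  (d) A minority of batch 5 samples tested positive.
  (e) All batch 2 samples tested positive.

0

(a) batch 1: |A| = 9, |A ∩ B| = 5; needs |A ∩ B| < |A ∖ B| — false.
(b) batch 3: |A| = 6, |A ∩ B| = 2; needs |A ∩ B| ≥ |A ∖ B| — false.
(c) batch 4: |A| = 8, |A ∩ B| = 2; needs |A ∩ B| / |A| ≤ 1/5 — false.
(d) batch 5: |A| = 7, |A ∩ B| = 4; needs |A ∩ B| < |A ∖ B| — false.
(e) batch 2: |A| = 6, |A ∩ B| = 5; needs A ⊆ B, i.e. every element of A is in B (|A ∖ B| = 0) — false.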